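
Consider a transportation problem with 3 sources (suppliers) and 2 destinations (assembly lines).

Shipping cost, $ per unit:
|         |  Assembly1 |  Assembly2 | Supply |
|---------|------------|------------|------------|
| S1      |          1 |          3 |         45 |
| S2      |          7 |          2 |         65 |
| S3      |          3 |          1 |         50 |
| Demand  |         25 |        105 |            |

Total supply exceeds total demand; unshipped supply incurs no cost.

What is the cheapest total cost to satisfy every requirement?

One minimum-cost allocation:
  S1->Assembly1: 25 × $1 = $25
  S2->Assembly2: 55 × $2 = $110
  S3->Assembly2: 50 × $1 = $50
Total = 25 + 110 + 50 = $185.
(Supply check: S1 ships 25; S2 ships 55; S3 ships 50.)

185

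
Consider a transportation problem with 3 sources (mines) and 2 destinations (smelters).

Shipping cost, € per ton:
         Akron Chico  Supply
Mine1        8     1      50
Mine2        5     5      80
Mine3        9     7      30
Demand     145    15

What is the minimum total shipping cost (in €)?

965

Optimal allocation:
  Mine1 to Akron: 35 × €8 = €280
  Mine1 to Chico: 15 × €1 = €15
  Mine2 to Akron: 80 × €5 = €400
  Mine3 to Akron: 30 × €9 = €270
Total = 280 + 15 + 400 + 270 = €965.
(Supply check: Mine1 ships 50; Mine2 ships 80; Mine3 ships 30.)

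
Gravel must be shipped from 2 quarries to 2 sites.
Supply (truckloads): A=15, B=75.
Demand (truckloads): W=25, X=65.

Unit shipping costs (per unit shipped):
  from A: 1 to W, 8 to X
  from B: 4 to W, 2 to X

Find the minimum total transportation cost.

An optimal shipping plan:
  A→W: 15 truckloads
  B→W: 10 truckloads
  B→X: 65 truckloads
Total cost = 185.

185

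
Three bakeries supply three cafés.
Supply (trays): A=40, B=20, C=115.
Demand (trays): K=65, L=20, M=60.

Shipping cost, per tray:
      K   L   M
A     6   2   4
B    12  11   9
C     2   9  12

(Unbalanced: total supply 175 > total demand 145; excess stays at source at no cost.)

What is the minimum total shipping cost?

An optimal shipping plan:
  A to M: 40 × 4 = 160
  B to M: 20 × 9 = 180
  C to K: 65 × 2 = 130
  C to L: 20 × 9 = 180
Total = 160 + 180 + 130 + 180 = 650.
(Supply check: A ships 40; B ships 20; C ships 85.)

650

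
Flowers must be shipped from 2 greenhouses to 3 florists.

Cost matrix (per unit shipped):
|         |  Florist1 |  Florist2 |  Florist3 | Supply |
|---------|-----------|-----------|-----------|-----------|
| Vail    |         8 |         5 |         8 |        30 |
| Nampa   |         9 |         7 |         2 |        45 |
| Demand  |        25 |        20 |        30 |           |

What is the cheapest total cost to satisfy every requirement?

An optimal shipping plan:
  Vail→Florist1: 10 × 8 = 80
  Vail→Florist2: 20 × 5 = 100
  Nampa→Florist1: 15 × 9 = 135
  Nampa→Florist3: 30 × 2 = 60
Total = 80 + 100 + 135 + 60 = 375.

375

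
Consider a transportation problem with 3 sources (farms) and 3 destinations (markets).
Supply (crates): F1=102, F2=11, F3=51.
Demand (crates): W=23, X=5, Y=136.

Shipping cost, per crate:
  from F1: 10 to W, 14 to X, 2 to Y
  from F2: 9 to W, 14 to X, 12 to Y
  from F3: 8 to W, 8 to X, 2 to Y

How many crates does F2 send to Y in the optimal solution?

0

Solving gives:
  F1 to Y: 102 crates
  F2 to W: 11 crates
  F3 to W: 12 crates
  F3 to X: 5 crates
  F3 to Y: 34 crates
Total cost = 507.
The route F2→Y is not used.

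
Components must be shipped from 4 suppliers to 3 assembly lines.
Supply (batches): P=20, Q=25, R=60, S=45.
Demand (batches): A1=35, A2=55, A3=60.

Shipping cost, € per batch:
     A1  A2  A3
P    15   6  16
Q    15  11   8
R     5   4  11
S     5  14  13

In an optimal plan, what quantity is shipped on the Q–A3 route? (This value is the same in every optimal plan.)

Optimal shipments:
  P–A2: 20 batches
  Q–A3: 25 batches
  R–A2: 35 batches
  R–A3: 25 batches
  S–A1: 35 batches
  S–A3: 10 batches
Total cost = €1040.
So Q→A3 carries 25 batches.

25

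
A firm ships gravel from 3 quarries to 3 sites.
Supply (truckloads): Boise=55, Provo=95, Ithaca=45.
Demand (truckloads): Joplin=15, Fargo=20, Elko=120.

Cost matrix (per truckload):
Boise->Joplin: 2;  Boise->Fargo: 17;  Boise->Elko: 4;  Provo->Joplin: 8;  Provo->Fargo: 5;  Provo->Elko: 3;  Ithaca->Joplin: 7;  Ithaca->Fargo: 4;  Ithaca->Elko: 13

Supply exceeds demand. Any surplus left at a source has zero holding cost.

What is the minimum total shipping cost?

495

Optimal allocation:
  Boise→Joplin: 15 × 2 = 30
  Boise→Elko: 25 × 4 = 100
  Provo→Elko: 95 × 3 = 285
  Ithaca→Fargo: 20 × 4 = 80
Total = 30 + 100 + 285 + 80 = 495.
(Supply check: Boise ships 40; Provo ships 95; Ithaca ships 20.)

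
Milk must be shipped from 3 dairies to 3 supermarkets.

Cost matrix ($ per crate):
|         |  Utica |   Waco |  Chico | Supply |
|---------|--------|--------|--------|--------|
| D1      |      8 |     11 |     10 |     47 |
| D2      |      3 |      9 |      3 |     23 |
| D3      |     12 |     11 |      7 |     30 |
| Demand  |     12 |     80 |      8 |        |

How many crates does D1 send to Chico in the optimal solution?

0

Solving gives:
  D1->Waco: 47 crates
  D2->Utica: 12 crates
  D2->Waco: 3 crates
  D2->Chico: 8 crates
  D3->Waco: 30 crates
Total cost = $934.
The route D1→Chico is not used.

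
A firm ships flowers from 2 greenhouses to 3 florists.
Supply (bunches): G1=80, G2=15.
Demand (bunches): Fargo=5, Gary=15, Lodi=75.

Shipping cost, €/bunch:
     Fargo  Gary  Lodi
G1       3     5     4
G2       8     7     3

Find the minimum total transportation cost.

Optimal allocation:
  G1 to Fargo: 5 bunches
  G1 to Gary: 15 bunches
  G1 to Lodi: 60 bunches
  G2 to Lodi: 15 bunches
Total cost = €375.
(Supply check: G1 ships 80; G2 ships 15.)

375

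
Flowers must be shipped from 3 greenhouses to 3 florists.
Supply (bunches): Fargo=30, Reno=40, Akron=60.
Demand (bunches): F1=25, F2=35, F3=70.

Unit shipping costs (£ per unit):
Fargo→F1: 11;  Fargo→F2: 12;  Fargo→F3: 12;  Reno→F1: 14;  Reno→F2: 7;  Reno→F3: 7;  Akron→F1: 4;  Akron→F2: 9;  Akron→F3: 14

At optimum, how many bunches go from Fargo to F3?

30

Solving gives:
  Fargo→F3: 30 × £12 = £360
  Reno→F3: 40 × £7 = £280
  Akron→F1: 25 × £4 = £100
  Akron→F2: 35 × £9 = £315
Total cost = £1055.
So Fargo→F3 carries 30 bunches.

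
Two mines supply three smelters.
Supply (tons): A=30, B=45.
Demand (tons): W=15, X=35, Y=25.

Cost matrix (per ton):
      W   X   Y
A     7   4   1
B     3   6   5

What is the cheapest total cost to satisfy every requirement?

Optimal allocation:
  A→X: 5 × 4 = 20
  A→Y: 25 × 1 = 25
  B→W: 15 × 3 = 45
  B→X: 30 × 6 = 180
Total = 20 + 25 + 45 + 180 = 270.
(Supply check: A ships 30; B ships 45.)

270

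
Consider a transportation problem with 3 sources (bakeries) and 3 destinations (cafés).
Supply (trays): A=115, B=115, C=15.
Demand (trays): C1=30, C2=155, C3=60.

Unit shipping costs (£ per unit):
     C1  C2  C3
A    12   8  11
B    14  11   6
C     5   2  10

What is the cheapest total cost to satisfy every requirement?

An optimal shipping plan:
  A–C2: 115 × £8 = £920
  B–C1: 30 × £14 = £420
  B–C2: 25 × £11 = £275
  B–C3: 60 × £6 = £360
  C–C2: 15 × £2 = £30
Total = 920 + 420 + 275 + 360 + 30 = £2005.

2005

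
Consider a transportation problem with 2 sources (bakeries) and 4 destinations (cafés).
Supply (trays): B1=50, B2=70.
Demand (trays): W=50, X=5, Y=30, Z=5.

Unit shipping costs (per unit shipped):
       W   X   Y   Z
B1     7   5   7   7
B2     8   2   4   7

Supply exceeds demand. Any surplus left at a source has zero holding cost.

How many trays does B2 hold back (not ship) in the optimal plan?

30

An optimal plan:
  B1 to W: 50 × 7 = 350
  B2 to X: 5 × 2 = 10
  B2 to Y: 30 × 4 = 120
  B2 to Z: 5 × 7 = 35
Total cost = 515.
B2 ships 40 of its 70, leaving 30.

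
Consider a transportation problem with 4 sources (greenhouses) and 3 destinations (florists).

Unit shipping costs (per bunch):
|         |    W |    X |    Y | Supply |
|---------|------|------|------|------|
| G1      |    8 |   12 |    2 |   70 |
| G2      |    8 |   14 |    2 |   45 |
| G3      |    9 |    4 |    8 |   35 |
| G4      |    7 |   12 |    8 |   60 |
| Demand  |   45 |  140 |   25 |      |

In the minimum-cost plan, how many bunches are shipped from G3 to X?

35

Optimal shipments:
  G1 to X: 70 bunches
  G2 to W: 20 bunches
  G2 to Y: 25 bunches
  G3 to X: 35 bunches
  G4 to W: 25 bunches
  G4 to X: 35 bunches
Total cost = 1785.
So G3→X carries 35 bunches.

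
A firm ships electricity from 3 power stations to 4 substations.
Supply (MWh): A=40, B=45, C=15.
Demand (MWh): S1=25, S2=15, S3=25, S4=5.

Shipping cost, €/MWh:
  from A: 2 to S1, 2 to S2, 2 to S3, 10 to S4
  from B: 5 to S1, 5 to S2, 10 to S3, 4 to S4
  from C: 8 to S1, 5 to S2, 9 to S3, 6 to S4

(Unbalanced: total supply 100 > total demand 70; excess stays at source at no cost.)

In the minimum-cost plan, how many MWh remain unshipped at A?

An optimal plan:
  A→S2: 15 × €2 = €30
  A→S3: 25 × €2 = €50
  B→S1: 25 × €5 = €125
  B→S4: 5 × €4 = €20
Total cost = €225.
A ships 40 of its 40, leaving 0.

0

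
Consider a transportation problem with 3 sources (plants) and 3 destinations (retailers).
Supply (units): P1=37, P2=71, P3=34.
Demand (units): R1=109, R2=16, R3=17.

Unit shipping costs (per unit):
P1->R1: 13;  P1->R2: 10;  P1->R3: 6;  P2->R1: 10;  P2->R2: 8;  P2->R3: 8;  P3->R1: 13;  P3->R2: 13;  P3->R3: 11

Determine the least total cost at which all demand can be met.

1466

A cheapest plan:
  P1->R1: 4 × 13 = 52
  P1->R2: 16 × 10 = 160
  P1->R3: 17 × 6 = 102
  P2->R1: 71 × 10 = 710
  P3->R1: 34 × 13 = 442
Total = 52 + 160 + 102 + 710 + 442 = 1466.
(Supply check: P1 ships 37; P2 ships 71; P3 ships 34.)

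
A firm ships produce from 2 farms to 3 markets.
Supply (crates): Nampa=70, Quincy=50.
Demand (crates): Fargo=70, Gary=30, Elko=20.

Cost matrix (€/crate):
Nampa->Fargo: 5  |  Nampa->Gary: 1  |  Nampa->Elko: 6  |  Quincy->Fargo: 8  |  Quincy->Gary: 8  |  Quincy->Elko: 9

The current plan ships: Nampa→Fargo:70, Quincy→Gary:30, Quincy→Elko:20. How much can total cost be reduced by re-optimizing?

120

Current plan cost = 70·5 + 30·8 + 20·9 = €770.
Optimal plan:
  Nampa→Fargo: 20 × €5 = €100
  Nampa→Gary: 30 × €1 = €30
  Nampa→Elko: 20 × €6 = €120
  Quincy→Fargo: 50 × €8 = €400
Optimal cost = €650.
Saving = 770 − 650 = €120.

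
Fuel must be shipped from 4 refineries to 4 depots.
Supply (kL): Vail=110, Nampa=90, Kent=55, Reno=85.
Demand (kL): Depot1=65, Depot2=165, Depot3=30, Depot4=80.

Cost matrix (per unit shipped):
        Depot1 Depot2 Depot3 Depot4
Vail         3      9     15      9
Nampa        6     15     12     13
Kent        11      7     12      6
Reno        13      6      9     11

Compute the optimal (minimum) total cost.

2520

A cheapest plan:
  Vail→Depot1: 5 kL
  Vail→Depot2: 80 kL
  Vail→Depot4: 25 kL
  Nampa→Depot1: 60 kL
  Nampa→Depot3: 30 kL
  Kent→Depot4: 55 kL
  Reno→Depot2: 85 kL
Total cost = 2520.
(Supply check: Vail ships 110; Nampa ships 90; Kent ships 55; Reno ships 85.)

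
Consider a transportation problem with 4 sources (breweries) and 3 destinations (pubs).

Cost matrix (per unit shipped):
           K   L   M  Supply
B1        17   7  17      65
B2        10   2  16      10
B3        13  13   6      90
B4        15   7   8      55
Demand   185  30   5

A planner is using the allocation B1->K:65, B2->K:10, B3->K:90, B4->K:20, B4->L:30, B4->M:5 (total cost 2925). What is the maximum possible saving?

Current plan cost = 65·17 + 10·10 + 90·13 + 20·15 + 30·7 + 5·8 = 2925.
Optimal plan:
  B1->K: 35 × 17 = 595
  B1->L: 30 × 7 = 210
  B2->K: 10 × 10 = 100
  B3->K: 90 × 13 = 1170
  B4->K: 50 × 15 = 750
  B4->M: 5 × 8 = 40
Optimal cost = 2865.
Saving = 2925 − 2865 = 60.

60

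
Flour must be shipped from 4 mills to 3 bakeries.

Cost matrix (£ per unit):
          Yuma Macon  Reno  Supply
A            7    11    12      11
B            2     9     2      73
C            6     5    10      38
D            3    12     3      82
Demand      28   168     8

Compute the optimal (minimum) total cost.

Optimal allocation:
  A→Macon: 11 sacks
  B→Macon: 73 sacks
  C→Macon: 38 sacks
  D→Yuma: 28 sacks
  D→Macon: 46 sacks
  D→Reno: 8 sacks
Total cost = £1628.
(Supply check: A ships 11; B ships 73; C ships 38; D ships 82.)

1628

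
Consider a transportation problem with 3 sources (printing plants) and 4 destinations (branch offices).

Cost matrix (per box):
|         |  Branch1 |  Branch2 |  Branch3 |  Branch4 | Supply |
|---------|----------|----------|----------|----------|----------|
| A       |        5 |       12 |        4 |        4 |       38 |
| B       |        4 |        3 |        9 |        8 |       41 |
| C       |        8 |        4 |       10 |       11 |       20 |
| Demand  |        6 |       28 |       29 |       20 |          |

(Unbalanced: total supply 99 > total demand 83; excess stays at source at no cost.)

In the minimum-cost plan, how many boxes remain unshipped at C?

16

An optimal plan:
  A->Branch3: 29 × 4 = 116
  A->Branch4: 9 × 4 = 36
  B->Branch1: 6 × 4 = 24
  B->Branch2: 24 × 3 = 72
  B->Branch4: 11 × 8 = 88
  C->Branch2: 4 × 4 = 16
Total cost = 352.
C ships 4 of its 20, leaving 16.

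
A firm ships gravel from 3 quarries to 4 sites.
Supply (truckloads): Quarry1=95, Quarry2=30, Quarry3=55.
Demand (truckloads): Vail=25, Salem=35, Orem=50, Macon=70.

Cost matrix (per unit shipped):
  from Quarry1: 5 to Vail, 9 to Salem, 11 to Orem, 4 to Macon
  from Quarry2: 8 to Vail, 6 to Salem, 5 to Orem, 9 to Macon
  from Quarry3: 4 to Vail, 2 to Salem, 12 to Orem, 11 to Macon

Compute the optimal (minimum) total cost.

Optimal allocation:
  Quarry1->Vail: 5 × 5 = 25
  Quarry1->Orem: 20 × 11 = 220
  Quarry1->Macon: 70 × 4 = 280
  Quarry2->Orem: 30 × 5 = 150
  Quarry3->Vail: 20 × 4 = 80
  Quarry3->Salem: 35 × 2 = 70
Total = 25 + 220 + 280 + 150 + 80 + 70 = 825.

825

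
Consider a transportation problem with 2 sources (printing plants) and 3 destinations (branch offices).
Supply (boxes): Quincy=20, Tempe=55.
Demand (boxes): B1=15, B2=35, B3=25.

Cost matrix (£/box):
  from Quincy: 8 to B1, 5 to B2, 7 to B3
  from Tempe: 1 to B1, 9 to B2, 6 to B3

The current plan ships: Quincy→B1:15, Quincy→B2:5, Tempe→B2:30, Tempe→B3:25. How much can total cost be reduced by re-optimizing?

165

Current plan cost = 15·8 + 5·5 + 30·9 + 25·6 = £565.
Optimal plan:
  Quincy->B2: 20 boxes
  Tempe->B1: 15 boxes
  Tempe->B2: 15 boxes
  Tempe->B3: 25 boxes
Optimal cost = £400.
Saving = 565 − 400 = £165.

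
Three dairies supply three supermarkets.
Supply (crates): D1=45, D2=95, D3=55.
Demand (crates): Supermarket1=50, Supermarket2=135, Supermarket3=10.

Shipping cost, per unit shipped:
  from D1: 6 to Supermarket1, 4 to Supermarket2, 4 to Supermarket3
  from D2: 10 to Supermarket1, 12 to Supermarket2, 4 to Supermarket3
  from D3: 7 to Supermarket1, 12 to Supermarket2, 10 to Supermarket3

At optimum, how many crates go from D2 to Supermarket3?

10

Optimal shipments:
  D1->Supermarket2: 45 × 4 = 180
  D2->Supermarket2: 85 × 12 = 1020
  D2->Supermarket3: 10 × 4 = 40
  D3->Supermarket1: 50 × 7 = 350
  D3->Supermarket2: 5 × 12 = 60
Total cost = 1650.
So D2→Supermarket3 carries 10 crates.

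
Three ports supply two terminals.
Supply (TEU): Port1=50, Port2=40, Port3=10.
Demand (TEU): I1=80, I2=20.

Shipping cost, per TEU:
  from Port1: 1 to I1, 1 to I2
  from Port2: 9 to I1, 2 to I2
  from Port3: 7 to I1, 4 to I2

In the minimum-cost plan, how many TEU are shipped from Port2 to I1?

20

The minimum-cost plan:
  Port1->I1: 50 × 1 = 50
  Port2->I1: 20 × 9 = 180
  Port2->I2: 20 × 2 = 40
  Port3->I1: 10 × 7 = 70
Total cost = 340.
So Port2→I1 carries 20 TEU.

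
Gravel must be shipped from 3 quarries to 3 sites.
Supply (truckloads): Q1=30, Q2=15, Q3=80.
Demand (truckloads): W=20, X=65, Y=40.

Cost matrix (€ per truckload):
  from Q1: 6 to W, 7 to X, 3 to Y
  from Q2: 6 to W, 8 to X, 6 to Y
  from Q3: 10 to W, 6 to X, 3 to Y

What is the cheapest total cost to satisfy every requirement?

An optimal shipping plan:
  Q1–W: 5 truckloads
  Q1–Y: 25 truckloads
  Q2–W: 15 truckloads
  Q3–X: 65 truckloads
  Q3–Y: 15 truckloads
Total cost = €630.

630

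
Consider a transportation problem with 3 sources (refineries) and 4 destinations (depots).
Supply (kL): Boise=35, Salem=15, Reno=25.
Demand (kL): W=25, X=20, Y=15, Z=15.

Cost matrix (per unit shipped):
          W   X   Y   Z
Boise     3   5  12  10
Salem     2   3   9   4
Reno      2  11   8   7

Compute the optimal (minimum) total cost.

345

An optimal shipping plan:
  Boise to W: 15 × 3 = 45
  Boise to X: 20 × 5 = 100
  Salem to Z: 15 × 4 = 60
  Reno to W: 10 × 2 = 20
  Reno to Y: 15 × 8 = 120
Total = 45 + 100 + 60 + 20 + 120 = 345.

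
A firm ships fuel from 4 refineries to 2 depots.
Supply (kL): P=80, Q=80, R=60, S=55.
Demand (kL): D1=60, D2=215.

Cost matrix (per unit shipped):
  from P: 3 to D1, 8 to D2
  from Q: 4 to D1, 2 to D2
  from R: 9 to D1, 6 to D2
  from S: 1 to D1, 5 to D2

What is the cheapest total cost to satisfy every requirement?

1135

Optimal allocation:
  P to D1: 60 kL
  P to D2: 20 kL
  Q to D2: 80 kL
  R to D2: 60 kL
  S to D2: 55 kL
Total cost = 1135.
(Supply check: P ships 80; Q ships 80; R ships 60; S ships 55.)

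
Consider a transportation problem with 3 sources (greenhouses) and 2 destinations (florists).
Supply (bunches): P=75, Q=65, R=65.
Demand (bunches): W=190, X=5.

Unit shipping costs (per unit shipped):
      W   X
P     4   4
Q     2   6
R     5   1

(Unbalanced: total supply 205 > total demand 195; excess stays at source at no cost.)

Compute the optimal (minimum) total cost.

685

A cheapest plan:
  P->W: 75 × 4 = 300
  Q->W: 65 × 2 = 130
  R->W: 50 × 5 = 250
  R->X: 5 × 1 = 5
Total = 300 + 130 + 250 + 5 = 685.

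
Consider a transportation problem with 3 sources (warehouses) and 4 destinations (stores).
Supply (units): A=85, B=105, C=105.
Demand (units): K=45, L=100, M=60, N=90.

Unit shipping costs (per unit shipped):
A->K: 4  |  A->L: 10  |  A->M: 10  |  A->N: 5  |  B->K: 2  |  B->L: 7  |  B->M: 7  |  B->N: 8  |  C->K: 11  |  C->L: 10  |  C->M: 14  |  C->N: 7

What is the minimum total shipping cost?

1970

A cheapest plan:
  A->N: 85 units
  B->K: 45 units
  B->M: 60 units
  C->L: 100 units
  C->N: 5 units
Total cost = 1970.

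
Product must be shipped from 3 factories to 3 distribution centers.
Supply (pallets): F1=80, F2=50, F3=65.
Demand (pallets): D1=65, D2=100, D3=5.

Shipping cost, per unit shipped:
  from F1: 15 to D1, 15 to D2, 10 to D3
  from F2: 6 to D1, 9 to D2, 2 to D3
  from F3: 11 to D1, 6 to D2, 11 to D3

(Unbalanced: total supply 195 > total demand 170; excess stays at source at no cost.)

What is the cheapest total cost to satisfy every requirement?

An optimal shipping plan:
  F1->D1: 15 × 15 = 225
  F1->D2: 35 × 15 = 525
  F1->D3: 5 × 10 = 50
  F2->D1: 50 × 6 = 300
  F3->D2: 65 × 6 = 390
Total = 225 + 525 + 50 + 300 + 390 = 1490.
(Supply check: F1 ships 55; F2 ships 50; F3 ships 65.)

1490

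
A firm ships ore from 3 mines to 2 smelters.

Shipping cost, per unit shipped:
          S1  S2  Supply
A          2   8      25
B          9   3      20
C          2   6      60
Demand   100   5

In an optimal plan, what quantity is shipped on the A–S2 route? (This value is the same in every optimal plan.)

0

Solving gives:
  A–S1: 25 tons
  B–S1: 15 tons
  B–S2: 5 tons
  C–S1: 60 tons
Total cost = 320.
The route A→S2 is not used.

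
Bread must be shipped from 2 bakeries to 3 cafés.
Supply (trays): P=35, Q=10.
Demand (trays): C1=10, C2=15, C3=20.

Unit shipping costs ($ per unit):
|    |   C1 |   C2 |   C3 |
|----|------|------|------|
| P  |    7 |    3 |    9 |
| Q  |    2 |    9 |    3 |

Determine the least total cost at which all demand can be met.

235

Optimal allocation:
  P→C1: 10 × $7 = $70
  P→C2: 15 × $3 = $45
  P→C3: 10 × $9 = $90
  Q→C3: 10 × $3 = $30
Total = 70 + 45 + 90 + 30 = $235.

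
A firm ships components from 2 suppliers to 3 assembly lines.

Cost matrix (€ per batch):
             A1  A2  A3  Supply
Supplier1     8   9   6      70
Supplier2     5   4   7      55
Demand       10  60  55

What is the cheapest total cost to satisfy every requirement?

Optimal allocation:
  Supplier1 to A1: 10 × €8 = €80
  Supplier1 to A2: 5 × €9 = €45
  Supplier1 to A3: 55 × €6 = €330
  Supplier2 to A2: 55 × €4 = €220
Total = 80 + 45 + 330 + 220 = €675.

675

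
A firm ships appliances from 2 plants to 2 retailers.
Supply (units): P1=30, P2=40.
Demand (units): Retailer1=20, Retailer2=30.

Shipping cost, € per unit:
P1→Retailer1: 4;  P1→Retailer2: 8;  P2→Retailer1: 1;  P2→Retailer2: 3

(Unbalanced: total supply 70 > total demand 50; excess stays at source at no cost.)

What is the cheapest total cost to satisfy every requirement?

140

Optimal allocation:
  P1 to Retailer1: 10 × €4 = €40
  P2 to Retailer1: 10 × €1 = €10
  P2 to Retailer2: 30 × €3 = €90
Total = 40 + 10 + 90 = €140.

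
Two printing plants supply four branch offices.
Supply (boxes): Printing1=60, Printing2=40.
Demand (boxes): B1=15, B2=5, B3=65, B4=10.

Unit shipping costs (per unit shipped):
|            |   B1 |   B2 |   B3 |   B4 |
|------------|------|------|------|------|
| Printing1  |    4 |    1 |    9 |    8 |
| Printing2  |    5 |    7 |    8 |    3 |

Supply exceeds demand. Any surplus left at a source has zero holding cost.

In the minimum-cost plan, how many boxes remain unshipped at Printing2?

Minimum-cost shipments:
  Printing1→B1: 15 × 4 = 60
  Printing1→B2: 5 × 1 = 5
  Printing1→B3: 35 × 9 = 315
  Printing2→B3: 30 × 8 = 240
  Printing2→B4: 10 × 3 = 30
Total cost = 650.
Printing2 ships 40 of its 40, leaving 0.

0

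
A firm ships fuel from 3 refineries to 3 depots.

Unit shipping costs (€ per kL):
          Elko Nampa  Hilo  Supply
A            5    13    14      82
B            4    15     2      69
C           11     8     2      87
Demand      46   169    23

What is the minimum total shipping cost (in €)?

1992

An optimal shipping plan:
  A–Nampa: 82 kL
  B–Elko: 46 kL
  B–Hilo: 23 kL
  C–Nampa: 87 kL
Total cost = €1992.
(Supply check: A ships 82; B ships 69; C ships 87.)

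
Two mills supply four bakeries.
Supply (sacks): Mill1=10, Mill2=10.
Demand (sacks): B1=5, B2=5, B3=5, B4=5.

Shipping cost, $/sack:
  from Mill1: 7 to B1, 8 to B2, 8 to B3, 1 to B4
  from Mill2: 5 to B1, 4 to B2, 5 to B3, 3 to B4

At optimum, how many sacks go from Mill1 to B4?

Solving gives:
  Mill1->B1: 5 × $7 = $35
  Mill1->B4: 5 × $1 = $5
  Mill2->B2: 5 × $4 = $20
  Mill2->B3: 5 × $5 = $25
Total cost = $85.
So Mill1→B4 carries 5 sacks.

5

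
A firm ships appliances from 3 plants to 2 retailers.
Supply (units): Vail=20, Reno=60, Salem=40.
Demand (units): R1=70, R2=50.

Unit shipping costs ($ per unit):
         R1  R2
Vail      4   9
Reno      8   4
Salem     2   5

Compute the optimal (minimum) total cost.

440

An optimal shipping plan:
  Vail→R1: 20 units
  Reno→R1: 10 units
  Reno→R2: 50 units
  Salem→R1: 40 units
Total cost = $440.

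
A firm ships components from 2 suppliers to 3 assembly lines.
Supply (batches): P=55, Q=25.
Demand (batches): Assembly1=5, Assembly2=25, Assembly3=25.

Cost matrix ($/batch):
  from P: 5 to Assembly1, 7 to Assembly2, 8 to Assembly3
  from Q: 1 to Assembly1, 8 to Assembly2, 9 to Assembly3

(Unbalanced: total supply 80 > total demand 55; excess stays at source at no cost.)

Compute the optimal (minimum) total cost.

380

A cheapest plan:
  P→Assembly2: 25 × $7 = $175
  P→Assembly3: 25 × $8 = $200
  Q→Assembly1: 5 × $1 = $5
Total = 175 + 200 + 5 = $380.
(Supply check: P ships 50; Q ships 5.)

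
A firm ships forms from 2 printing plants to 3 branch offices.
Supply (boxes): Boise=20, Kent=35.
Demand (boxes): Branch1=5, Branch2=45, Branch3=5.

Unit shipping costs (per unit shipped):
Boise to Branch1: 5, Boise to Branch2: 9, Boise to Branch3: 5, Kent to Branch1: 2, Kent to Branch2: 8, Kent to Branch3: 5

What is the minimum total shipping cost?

An optimal shipping plan:
  Boise–Branch2: 15 × 9 = 135
  Boise–Branch3: 5 × 5 = 25
  Kent–Branch1: 5 × 2 = 10
  Kent–Branch2: 30 × 8 = 240
Total = 135 + 25 + 10 + 240 = 410.

410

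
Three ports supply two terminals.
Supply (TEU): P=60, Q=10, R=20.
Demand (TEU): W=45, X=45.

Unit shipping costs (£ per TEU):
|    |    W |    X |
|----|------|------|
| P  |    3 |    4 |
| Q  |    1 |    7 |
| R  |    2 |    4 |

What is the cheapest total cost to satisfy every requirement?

275

One minimum-cost allocation:
  P–W: 15 × £3 = £45
  P–X: 45 × £4 = £180
  Q–W: 10 × £1 = £10
  R–W: 20 × £2 = £40
Total = 45 + 180 + 10 + 40 = £275.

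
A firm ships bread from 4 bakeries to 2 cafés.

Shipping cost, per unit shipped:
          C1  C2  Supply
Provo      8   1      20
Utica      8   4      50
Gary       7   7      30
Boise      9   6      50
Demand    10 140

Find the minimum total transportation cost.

Optimal allocation:
  Provo–C2: 20 × 1 = 20
  Utica–C2: 50 × 4 = 200
  Gary–C1: 10 × 7 = 70
  Gary–C2: 20 × 7 = 140
  Boise–C2: 50 × 6 = 300
Total = 20 + 200 + 70 + 140 + 300 = 730.
(Supply check: Provo ships 20; Utica ships 50; Gary ships 30; Boise ships 50.)

730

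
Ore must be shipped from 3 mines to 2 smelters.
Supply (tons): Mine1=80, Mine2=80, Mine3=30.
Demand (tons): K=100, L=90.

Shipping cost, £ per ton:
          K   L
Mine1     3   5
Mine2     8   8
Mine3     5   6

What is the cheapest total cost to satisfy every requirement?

1040

One minimum-cost allocation:
  Mine1 to K: 80 × £3 = £240
  Mine2 to L: 80 × £8 = £640
  Mine3 to K: 20 × £5 = £100
  Mine3 to L: 10 × £6 = £60
Total = 240 + 640 + 100 + 60 = £1040.
(Supply check: Mine1 ships 80; Mine2 ships 80; Mine3 ships 30.)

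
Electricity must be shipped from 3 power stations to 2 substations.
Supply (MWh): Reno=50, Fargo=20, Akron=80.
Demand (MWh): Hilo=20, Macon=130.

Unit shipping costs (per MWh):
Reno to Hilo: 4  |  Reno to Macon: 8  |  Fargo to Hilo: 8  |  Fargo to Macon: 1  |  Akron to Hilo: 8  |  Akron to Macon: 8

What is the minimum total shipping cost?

980

An optimal shipping plan:
  Reno->Hilo: 20 × 4 = 80
  Reno->Macon: 30 × 8 = 240
  Fargo->Macon: 20 × 1 = 20
  Akron->Macon: 80 × 8 = 640
Total = 80 + 240 + 20 + 640 = 980.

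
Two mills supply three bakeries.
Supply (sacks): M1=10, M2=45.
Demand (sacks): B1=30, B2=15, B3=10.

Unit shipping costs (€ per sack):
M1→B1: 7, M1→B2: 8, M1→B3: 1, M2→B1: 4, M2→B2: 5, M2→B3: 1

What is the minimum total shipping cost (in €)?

One minimum-cost allocation:
  M1 to B3: 10 × €1 = €10
  M2 to B1: 30 × €4 = €120
  M2 to B2: 15 × €5 = €75
Total = 10 + 120 + 75 = €205.

205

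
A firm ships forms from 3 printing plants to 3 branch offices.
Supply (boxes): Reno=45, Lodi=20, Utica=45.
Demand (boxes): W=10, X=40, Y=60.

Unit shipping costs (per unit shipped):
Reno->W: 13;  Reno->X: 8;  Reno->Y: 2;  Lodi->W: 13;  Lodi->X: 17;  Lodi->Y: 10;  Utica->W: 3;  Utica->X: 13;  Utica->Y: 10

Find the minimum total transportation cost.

805

Optimal allocation:
  Reno to X: 5 × 8 = 40
  Reno to Y: 40 × 2 = 80
  Lodi to Y: 20 × 10 = 200
  Utica to W: 10 × 3 = 30
  Utica to X: 35 × 13 = 455
Total = 40 + 80 + 200 + 30 + 455 = 805.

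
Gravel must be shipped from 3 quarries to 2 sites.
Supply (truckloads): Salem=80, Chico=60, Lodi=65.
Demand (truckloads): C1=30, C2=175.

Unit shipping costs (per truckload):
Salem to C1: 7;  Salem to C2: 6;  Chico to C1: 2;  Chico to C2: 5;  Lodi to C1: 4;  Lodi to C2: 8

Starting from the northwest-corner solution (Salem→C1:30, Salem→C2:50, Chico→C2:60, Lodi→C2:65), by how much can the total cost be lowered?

Current plan cost = 30·7 + 50·6 + 60·5 + 65·8 = 1330.
Optimal plan:
  Salem–C2: 80 × 6 = 480
  Chico–C2: 60 × 5 = 300
  Lodi–C1: 30 × 4 = 120
  Lodi–C2: 35 × 8 = 280
Optimal cost = 1180.
Saving = 1330 − 1180 = 150.

150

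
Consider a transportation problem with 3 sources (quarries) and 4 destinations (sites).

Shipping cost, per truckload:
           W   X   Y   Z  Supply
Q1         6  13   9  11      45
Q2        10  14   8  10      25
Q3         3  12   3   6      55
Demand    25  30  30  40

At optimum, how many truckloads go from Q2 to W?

The minimum-cost plan:
  Q1->W: 15 × 6 = 90
  Q1->X: 30 × 13 = 390
  Q2->Z: 25 × 10 = 250
  Q3->W: 10 × 3 = 30
  Q3->Y: 30 × 3 = 90
  Q3->Z: 15 × 6 = 90
Total cost = 940.
The route Q2→W is not used.

0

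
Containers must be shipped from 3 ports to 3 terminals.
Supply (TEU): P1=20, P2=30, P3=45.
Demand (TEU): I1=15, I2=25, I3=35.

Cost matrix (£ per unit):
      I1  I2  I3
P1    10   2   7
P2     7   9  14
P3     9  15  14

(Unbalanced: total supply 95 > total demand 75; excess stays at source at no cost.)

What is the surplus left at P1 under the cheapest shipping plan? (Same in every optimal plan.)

An optimal plan:
  P1→I2: 20 × £2 = £40
  P2→I1: 15 × £7 = £105
  P2→I2: 5 × £9 = £45
  P2→I3: 10 × £14 = £140
  P3→I3: 25 × £14 = £350
Total cost = £680.
P1 ships 20 of its 20, leaving 0.

0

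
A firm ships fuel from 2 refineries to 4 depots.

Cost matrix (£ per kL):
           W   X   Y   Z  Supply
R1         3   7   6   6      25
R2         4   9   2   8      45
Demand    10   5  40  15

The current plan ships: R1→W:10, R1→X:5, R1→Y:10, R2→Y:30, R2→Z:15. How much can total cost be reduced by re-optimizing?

65

Current plan cost = 10·3 + 5·7 + 10·6 + 30·2 + 15·8 = £305.
Optimal plan:
  R1 to W: 5 × £3 = £15
  R1 to X: 5 × £7 = £35
  R1 to Z: 15 × £6 = £90
  R2 to W: 5 × £4 = £20
  R2 to Y: 40 × £2 = £80
Optimal cost = £240.
Saving = 305 − 240 = £65.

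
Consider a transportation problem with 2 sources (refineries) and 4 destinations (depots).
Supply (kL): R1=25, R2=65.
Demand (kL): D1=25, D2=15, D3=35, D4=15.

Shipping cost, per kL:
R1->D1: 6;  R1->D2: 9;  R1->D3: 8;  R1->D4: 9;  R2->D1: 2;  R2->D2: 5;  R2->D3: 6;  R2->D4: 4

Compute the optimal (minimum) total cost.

An optimal shipping plan:
  R1->D3: 25 kL
  R2->D1: 25 kL
  R2->D2: 15 kL
  R2->D3: 10 kL
  R2->D4: 15 kL
Total cost = 445.
(Supply check: R1 ships 25; R2 ships 65.)

445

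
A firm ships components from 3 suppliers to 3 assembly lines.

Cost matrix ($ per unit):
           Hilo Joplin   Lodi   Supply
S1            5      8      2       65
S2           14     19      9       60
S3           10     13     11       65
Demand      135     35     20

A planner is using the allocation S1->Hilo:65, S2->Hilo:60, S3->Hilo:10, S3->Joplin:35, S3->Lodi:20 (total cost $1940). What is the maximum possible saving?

120

Current plan cost = 65·5 + 60·14 + 10·10 + 35·13 + 20·11 = $1940.
Optimal plan:
  S1 to Hilo: 30 × $5 = $150
  S1 to Joplin: 35 × $8 = $280
  S2 to Hilo: 40 × $14 = $560
  S2 to Lodi: 20 × $9 = $180
  S3 to Hilo: 65 × $10 = $650
Optimal cost = $1820.
Saving = 1940 − 1820 = $120.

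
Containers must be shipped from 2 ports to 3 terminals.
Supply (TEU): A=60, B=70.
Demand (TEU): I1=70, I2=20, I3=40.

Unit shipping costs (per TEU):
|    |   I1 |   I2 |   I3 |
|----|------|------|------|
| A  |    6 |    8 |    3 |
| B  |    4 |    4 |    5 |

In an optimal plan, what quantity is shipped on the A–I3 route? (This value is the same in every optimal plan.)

40

The minimum-cost plan:
  A–I1: 20 × 6 = 120
  A–I3: 40 × 3 = 120
  B–I1: 50 × 4 = 200
  B–I2: 20 × 4 = 80
Total cost = 520.
So A→I3 carries 40 TEU.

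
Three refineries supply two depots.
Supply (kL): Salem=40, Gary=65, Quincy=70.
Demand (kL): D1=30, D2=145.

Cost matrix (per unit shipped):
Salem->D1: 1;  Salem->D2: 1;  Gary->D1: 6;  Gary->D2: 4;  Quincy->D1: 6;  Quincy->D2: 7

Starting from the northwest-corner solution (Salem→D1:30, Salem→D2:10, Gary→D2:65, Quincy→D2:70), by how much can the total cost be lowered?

Current plan cost = 30·1 + 10·1 + 65·4 + 70·7 = 790.
Optimal plan:
  Salem→D2: 40 × 1 = 40
  Gary→D2: 65 × 4 = 260
  Quincy→D1: 30 × 6 = 180
  Quincy→D2: 40 × 7 = 280
Optimal cost = 760.
Saving = 790 − 760 = 30.

30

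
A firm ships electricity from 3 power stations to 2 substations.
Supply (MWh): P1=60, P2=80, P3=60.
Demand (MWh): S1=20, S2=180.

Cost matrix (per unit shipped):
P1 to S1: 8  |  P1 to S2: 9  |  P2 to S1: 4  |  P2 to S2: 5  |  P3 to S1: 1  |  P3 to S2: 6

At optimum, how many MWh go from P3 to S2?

40

Optimal shipments:
  P1→S2: 60 × 9 = 540
  P2→S2: 80 × 5 = 400
  P3→S1: 20 × 1 = 20
  P3→S2: 40 × 6 = 240
Total cost = 1200.
So P3→S2 carries 40 MWh.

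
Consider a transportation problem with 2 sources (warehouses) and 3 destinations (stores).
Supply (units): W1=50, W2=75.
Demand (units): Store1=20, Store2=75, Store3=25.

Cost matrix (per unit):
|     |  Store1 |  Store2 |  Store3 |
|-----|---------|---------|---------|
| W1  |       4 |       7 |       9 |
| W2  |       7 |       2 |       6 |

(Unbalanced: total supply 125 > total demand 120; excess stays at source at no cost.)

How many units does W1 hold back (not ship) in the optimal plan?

5

Minimum-cost shipments:
  W1→Store1: 20 units
  W1→Store3: 25 units
  W2→Store2: 75 units
Total cost = 455.
W1 ships 45 of its 50, leaving 5.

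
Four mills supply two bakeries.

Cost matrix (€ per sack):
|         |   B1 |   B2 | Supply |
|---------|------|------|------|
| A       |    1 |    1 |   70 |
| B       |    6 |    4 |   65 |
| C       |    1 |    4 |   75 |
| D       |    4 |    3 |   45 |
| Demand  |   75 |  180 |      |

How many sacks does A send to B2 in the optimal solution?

70

Solving gives:
  A->B2: 70 × €1 = €70
  B->B2: 65 × €4 = €260
  C->B1: 75 × €1 = €75
  D->B2: 45 × €3 = €135
Total cost = €540.
So A→B2 carries 70 sacks.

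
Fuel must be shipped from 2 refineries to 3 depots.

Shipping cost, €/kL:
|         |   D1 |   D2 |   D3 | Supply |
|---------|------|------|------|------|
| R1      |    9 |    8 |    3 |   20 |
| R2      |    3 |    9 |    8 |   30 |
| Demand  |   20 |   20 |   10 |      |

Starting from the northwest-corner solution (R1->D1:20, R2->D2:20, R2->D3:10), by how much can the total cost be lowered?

Current plan cost = 20·9 + 20·9 + 10·8 = €440.
Optimal plan:
  R1→D2: 10 × €8 = €80
  R1→D3: 10 × €3 = €30
  R2→D1: 20 × €3 = €60
  R2→D2: 10 × €9 = €90
Optimal cost = €260.
Saving = 440 − 260 = €180.

180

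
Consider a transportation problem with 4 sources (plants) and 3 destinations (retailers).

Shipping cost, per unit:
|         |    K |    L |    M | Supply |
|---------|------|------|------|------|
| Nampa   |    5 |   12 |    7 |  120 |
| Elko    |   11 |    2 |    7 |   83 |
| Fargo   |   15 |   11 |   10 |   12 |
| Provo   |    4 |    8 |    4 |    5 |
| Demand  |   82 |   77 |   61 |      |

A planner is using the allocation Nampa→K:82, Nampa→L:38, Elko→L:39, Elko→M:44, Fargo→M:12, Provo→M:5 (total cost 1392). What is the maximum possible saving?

380

Current plan cost = 82·5 + 38·12 + 39·2 + 44·7 + 12·10 + 5·4 = 1392.
Optimal plan:
  Nampa->K: 82 × 5 = 410
  Nampa->M: 38 × 7 = 266
  Elko->L: 77 × 2 = 154
  Elko->M: 6 × 7 = 42
  Fargo->M: 12 × 10 = 120
  Provo->M: 5 × 4 = 20
Optimal cost = 1012.
Saving = 1392 − 1012 = 380.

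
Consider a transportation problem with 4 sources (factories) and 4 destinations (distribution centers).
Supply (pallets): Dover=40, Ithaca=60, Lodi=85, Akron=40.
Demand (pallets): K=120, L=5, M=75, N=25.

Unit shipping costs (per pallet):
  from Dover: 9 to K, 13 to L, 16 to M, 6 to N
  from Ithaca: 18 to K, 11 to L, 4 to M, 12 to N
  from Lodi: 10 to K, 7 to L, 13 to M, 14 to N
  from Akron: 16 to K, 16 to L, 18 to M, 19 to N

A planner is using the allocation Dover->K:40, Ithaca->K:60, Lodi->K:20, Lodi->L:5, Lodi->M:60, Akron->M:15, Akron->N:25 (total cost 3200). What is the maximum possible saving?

Current plan cost = 40·9 + 60·18 + 20·10 + 5·7 + 60·13 + 15·18 + 25·19 = 3200.
Optimal plan:
  Dover->K: 15 × 9 = 135
  Dover->N: 25 × 6 = 150
  Ithaca->M: 60 × 4 = 240
  Lodi->K: 80 × 10 = 800
  Lodi->L: 5 × 7 = 35
  Akron->K: 25 × 16 = 400
  Akron->M: 15 × 18 = 270
Optimal cost = 2030.
Saving = 3200 − 2030 = 1170.

1170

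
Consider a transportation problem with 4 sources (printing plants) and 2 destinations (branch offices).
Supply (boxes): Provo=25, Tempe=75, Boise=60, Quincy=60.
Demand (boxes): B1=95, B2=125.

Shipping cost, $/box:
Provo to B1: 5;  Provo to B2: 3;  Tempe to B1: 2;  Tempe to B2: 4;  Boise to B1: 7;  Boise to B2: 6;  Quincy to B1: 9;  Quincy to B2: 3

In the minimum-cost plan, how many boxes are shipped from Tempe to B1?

75

Optimal shipments:
  Provo–B2: 25 × $3 = $75
  Tempe–B1: 75 × $2 = $150
  Boise–B1: 20 × $7 = $140
  Boise–B2: 40 × $6 = $240
  Quincy–B2: 60 × $3 = $180
Total cost = $785.
So Tempe→B1 carries 75 boxes.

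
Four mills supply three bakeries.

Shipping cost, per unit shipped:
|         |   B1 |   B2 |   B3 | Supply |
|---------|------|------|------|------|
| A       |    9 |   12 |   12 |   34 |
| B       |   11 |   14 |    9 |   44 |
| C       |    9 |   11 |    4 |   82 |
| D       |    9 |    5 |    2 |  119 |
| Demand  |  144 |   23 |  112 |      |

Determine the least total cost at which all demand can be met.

1755

Optimal allocation:
  A->B1: 34 × 9 = 306
  B->B1: 44 × 11 = 484
  C->B1: 66 × 9 = 594
  C->B3: 16 × 4 = 64
  D->B2: 23 × 5 = 115
  D->B3: 96 × 2 = 192
Total = 306 + 484 + 594 + 64 + 115 + 192 = 1755.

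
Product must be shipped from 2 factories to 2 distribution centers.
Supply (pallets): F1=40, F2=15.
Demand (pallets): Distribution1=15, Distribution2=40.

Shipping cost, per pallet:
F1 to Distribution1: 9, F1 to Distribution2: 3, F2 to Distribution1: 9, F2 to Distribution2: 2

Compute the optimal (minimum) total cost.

240

One minimum-cost allocation:
  F1 to Distribution1: 15 × 9 = 135
  F1 to Distribution2: 25 × 3 = 75
  F2 to Distribution2: 15 × 2 = 30
Total = 135 + 75 + 30 = 240.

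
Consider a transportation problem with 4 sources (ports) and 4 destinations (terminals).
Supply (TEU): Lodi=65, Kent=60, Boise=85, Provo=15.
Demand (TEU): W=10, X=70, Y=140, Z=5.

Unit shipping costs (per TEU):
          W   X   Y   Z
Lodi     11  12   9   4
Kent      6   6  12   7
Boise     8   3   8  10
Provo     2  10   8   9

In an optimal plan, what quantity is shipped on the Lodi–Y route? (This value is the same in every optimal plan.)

60

The minimum-cost plan:
  Lodi→Y: 60 × 9 = 540
  Lodi→Z: 5 × 4 = 20
  Kent→X: 60 × 6 = 360
  Boise→X: 10 × 3 = 30
  Boise→Y: 75 × 8 = 600
  Provo→W: 10 × 2 = 20
  Provo→Y: 5 × 8 = 40
Total cost = 1610.
So Lodi→Y carries 60 TEU.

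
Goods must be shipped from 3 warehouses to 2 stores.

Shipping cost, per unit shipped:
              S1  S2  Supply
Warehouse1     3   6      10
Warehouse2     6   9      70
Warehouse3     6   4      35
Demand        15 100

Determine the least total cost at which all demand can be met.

Optimal allocation:
  Warehouse1–S2: 10 × 6 = 60
  Warehouse2–S1: 15 × 6 = 90
  Warehouse2–S2: 55 × 9 = 495
  Warehouse3–S2: 35 × 4 = 140
Total = 60 + 90 + 495 + 140 = 785.

785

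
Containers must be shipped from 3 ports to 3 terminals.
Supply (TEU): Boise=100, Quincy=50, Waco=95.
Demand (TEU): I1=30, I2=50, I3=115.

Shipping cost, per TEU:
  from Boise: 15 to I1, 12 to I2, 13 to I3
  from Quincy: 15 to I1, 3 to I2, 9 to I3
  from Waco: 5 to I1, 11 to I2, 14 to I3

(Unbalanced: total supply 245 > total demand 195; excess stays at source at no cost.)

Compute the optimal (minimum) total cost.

Optimal allocation:
  Boise->I3: 100 × 13 = 1300
  Quincy->I2: 50 × 3 = 150
  Waco->I1: 30 × 5 = 150
  Waco->I3: 15 × 14 = 210
Total = 1300 + 150 + 150 + 210 = 1810.

1810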